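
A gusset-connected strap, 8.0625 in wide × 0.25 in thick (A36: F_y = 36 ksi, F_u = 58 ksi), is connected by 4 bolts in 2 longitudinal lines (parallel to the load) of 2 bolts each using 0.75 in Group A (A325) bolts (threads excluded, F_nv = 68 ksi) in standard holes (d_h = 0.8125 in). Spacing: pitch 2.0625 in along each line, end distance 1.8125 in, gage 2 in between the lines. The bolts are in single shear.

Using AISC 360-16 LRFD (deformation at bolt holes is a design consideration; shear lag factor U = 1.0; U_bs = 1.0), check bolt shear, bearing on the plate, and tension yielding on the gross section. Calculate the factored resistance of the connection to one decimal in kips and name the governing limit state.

65.3 kips (gross-section yield governs)

Bolt shear: A_b = π(0.75)²/4 = 0.44179 in². φR_n = 0.75 × 68 × 0.44179 × 4 × 1 = 90.1 kips.
Bearing (0.25 in plate, F_u = 58 ksi): end bolts L_c = 1.8125 − 0.8125/2 = 1.40625, R_n = min(1.2×1.40625×0.25×58, 2.4×0.75×0.25×58) = 24.469 kips/bolt; interior L_c = 2.0625 − 0.8125 = 1.25, R_n = 21.75 kips/bolt. φR_n = 0.75 × (2×24.469 + 2×21.75) = 69.3 kips.
Tension yield (gross): A_g = 8.0625×0.25 = 2.0156 in². φR_n = 0.90 × 36 × 2.0156 = 65.3 kips.
Governing: min(90.1, 69.3, 65.3) = 65.3 kips → gross-section yield.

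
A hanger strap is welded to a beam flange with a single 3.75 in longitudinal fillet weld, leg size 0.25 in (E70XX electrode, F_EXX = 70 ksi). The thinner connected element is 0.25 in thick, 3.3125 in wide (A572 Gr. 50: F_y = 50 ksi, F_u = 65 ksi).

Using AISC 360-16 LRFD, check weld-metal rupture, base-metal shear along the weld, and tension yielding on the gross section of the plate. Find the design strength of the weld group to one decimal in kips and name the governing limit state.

20.9 kips (weld metal governs)

Weld metal: throat = 0.707×0.25 = 0.17675 in, L = 3.75 in. φR_n = 0.75 × 0.6 × 70 × 0.17675 × 3.75 = 20.9 kips.
Base metal shear (0.25 in plate): yield φR_n = 1.0×0.6×50×0.25×3.75 = 28.1 kips; rupture φR_n = 0.75×0.6×65×0.25×3.75 = 27.4 kips; take 27.4 kips (rupture).
Tension yield (gross): A_g = 3.3125×0.25 = 0.82813 in². φR_n = 0.90 × 50 × 0.82813 = 37.3 kips.
Governing: min(20.9, 27.4, 37.3) = 20.9 kips → weld metal.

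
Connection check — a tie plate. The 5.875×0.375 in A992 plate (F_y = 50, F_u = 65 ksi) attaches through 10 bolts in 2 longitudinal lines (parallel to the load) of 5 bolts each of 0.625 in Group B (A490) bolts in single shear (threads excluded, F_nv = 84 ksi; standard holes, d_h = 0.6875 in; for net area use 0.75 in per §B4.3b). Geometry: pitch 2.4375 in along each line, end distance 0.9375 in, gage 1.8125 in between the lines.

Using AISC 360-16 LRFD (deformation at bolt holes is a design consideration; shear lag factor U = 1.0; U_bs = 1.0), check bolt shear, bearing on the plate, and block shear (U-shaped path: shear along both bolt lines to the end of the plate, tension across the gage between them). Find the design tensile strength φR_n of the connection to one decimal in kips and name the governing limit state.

Bolt shear: A_b = π(0.625)²/4 = 0.3068 in². φR_n = 0.75 × 84 × 0.3068 × 10 × 1 = 193.3 kips.
Bearing (0.375 in plate, F_u = 65 ksi): end bolts L_c = 0.9375 − 0.6875/2 = 0.59375, R_n = min(1.2×0.59375×0.375×65, 2.4×0.625×0.375×65) = 17.367 kips/bolt; interior L_c = 2.4375 − 0.6875 = 1.75, R_n = 36.563 kips/bolt. φR_n = 0.75 × (2×17.367 + 8×36.563) = 245.4 kips.
Block shear: shear path 2×[0.9375+4×2.4375] = 2×10.6875 in, A_gv = 8.0156, A_nv = 2×(10.6875 − 4.5×0.75)×0.375 = 5.4844 in²; tension across gage: (1.8125 − 1×0.75)×0.375 = 0.39844 in². R_n = min(0.6×65×5.4844, 0.6×50×8.0156) + 1.0×65×0.39844 = min(213.89, 240.47) + 25.899 = 239.79 kips. φR_n = 0.75 × 239.79 = 179.8 kips.
Governing: min(193.3, 245.4, 179.8) = 179.8 kips → block shear.

179.8 kips (block shear governs)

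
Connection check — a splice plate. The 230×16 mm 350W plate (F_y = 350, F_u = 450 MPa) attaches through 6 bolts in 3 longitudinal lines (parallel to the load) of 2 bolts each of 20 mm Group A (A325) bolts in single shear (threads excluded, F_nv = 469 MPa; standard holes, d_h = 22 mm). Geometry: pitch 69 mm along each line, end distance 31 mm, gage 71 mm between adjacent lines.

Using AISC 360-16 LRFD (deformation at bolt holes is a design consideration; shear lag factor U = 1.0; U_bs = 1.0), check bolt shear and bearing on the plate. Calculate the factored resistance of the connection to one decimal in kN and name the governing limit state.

Bolt shear: A_b = π(20)²/4 = 314.16 mm². φR_n = 0.75 × 469 × 314.16 × 6 × 1 = 663.0 kN.
Bearing (16 mm plate, F_u = 450 MPa): end bolts L_c = 31 − 22/2 = 20, R_n = min(1.2×20×16×450, 2.4×20×16×450) = 172.8 kN/bolt; interior L_c = 69 − 22 = 47, R_n = 345.6 kN/bolt. φR_n = 0.75 × (3×172.8 + 3×345.6) = 1166.4 kN.
Governing: min(663.0, 1166.4) = 663.0 kN → bolt shear.

663.0 kN (bolt shear governs)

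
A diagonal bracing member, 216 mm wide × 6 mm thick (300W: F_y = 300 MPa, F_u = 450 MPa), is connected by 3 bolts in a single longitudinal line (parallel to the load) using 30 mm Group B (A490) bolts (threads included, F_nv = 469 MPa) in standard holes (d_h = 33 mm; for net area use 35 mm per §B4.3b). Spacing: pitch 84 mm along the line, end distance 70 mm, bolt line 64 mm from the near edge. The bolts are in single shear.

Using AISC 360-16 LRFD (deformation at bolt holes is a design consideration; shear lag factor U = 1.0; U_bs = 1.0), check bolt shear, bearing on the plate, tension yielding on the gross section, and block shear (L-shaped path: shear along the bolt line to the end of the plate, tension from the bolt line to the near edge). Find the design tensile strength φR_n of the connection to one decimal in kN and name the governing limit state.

277.0 kN (block shear governs)

Bolt shear: A_b = π(30)²/4 = 706.86 mm². φR_n = 0.75 × 469 × 706.86 × 3 × 1 = 745.9 kN.
Bearing (6 mm plate, F_u = 450 MPa): end bolts L_c = 70 − 33/2 = 53.5, R_n = min(1.2×53.5×6×450, 2.4×30×6×450) = 173.34 kN/bolt; interior L_c = 84 − 33 = 51, R_n = 165.24 kN/bolt. φR_n = 0.75 × (1×173.34 + 2×165.24) = 377.9 kN.
Tension yield (gross): A_g = 216×6 = 1296 mm². φR_n = 0.90 × 300 × 1296 = 349.9 kN.
Block shear: shear path 1×[70+2×84] = 1×238 mm, A_gv = 1428, A_nv = 1×(238 − 2.5×35)×6 = 903 mm²; tension to near edge: (64 − 0.5×35)×6 = 279 mm². R_n = min(0.6×450×903, 0.6×300×1428) + 1.0×450×279 = min(243.81, 257.04) + 125.55 = 369.36 kN. φR_n = 0.75 × 369.36 = 277.0 kN.
Governing: min(745.9, 377.9, 349.9, 277.0) = 277.0 kN → block shear.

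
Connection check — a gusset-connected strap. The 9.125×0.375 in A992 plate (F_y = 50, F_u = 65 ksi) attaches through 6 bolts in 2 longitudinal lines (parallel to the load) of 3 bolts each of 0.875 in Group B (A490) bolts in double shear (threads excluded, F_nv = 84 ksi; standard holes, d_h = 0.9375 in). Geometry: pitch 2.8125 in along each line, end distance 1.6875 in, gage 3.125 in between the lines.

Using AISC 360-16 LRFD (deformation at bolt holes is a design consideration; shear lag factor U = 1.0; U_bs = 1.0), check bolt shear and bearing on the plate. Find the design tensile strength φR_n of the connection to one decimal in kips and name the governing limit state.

Bolt shear: A_b = π(0.875)²/4 = 0.60132 in². φR_n = 0.75 × 84 × 0.60132 × 6 × 2 = 454.6 kips.
Bearing (0.375 in plate, F_u = 65 ksi): end bolts L_c = 1.6875 − 0.9375/2 = 1.21875, R_n = min(1.2×1.21875×0.375×65, 2.4×0.875×0.375×65) = 35.648 kips/bolt; interior L_c = 2.8125 − 0.9375 = 1.875, R_n = 51.188 kips/bolt. φR_n = 0.75 × (2×35.648 + 4×51.188) = 207.0 kips.
Governing: min(454.6, 207.0) = 207.0 kips → bearing.

207.0 kips (bearing governs)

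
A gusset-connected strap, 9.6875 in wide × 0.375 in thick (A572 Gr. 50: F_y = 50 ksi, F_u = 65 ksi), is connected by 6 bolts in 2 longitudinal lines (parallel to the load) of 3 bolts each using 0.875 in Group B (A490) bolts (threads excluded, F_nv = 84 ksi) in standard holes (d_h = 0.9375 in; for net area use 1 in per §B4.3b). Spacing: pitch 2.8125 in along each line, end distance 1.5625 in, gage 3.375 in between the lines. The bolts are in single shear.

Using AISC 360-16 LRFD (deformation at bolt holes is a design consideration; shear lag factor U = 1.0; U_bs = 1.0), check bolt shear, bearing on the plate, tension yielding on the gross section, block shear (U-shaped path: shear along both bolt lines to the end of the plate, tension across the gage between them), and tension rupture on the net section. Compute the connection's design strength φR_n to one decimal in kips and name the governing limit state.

Bolt shear: A_b = π(0.875)²/4 = 0.60132 in². φR_n = 0.75 × 84 × 0.60132 × 6 × 1 = 227.3 kips.
Bearing (0.375 in plate, F_u = 65 ksi): end bolts L_c = 1.5625 − 0.9375/2 = 1.09375, R_n = min(1.2×1.09375×0.375×65, 2.4×0.875×0.375×65) = 31.992 kips/bolt; interior L_c = 2.8125 − 0.9375 = 1.875, R_n = 51.188 kips/bolt. φR_n = 0.75 × (2×31.992 + 4×51.188) = 201.6 kips.
Tension yield (gross): A_g = 9.6875×0.375 = 3.6328 in². φR_n = 0.90 × 50 × 3.6328 = 163.5 kips.
Block shear: shear path 2×[1.5625+2×2.8125] = 2×7.1875 in, A_gv = 5.3906, A_nv = 2×(7.1875 − 2.5×1)×0.375 = 3.5156 in²; tension across gage: (3.375 − 1×1)×0.375 = 0.89063 in². R_n = min(0.6×65×3.5156, 0.6×50×5.3906) + 1.0×65×0.89063 = min(137.11, 161.72) + 57.891 = 195 kips. φR_n = 0.75 × 195 = 146.3 kips.
Tension rupture (net): A_n = (9.6875 − 2×1)×0.375 = 2.8828 in² (U = 1.0, A_e = A_n). φR_n = 0.75 × 65 × 2.8828 = 140.5 kips.
Governing: min(227.3, 201.6, 163.5, 146.3, 140.5) = 140.5 kips → net-section rupture.

140.5 kips (net-section rupture governs)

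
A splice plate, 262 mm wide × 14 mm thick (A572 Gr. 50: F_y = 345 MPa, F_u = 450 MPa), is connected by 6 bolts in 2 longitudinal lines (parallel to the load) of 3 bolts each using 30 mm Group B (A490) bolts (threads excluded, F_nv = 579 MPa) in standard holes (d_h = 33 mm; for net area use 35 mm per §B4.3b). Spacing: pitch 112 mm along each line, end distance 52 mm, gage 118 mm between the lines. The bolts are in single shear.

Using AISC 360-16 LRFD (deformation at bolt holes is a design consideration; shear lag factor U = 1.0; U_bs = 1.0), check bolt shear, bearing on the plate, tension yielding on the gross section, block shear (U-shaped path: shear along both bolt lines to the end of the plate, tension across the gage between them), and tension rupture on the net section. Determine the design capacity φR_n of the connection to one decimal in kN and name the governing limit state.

Bolt shear: A_b = π(30)²/4 = 706.86 mm². φR_n = 0.75 × 579 × 706.86 × 6 × 1 = 1841.7 kN.
Bearing (14 mm plate, F_u = 450 MPa): end bolts L_c = 52 − 33/2 = 35.5, R_n = min(1.2×35.5×14×450, 2.4×30×14×450) = 268.38 kN/bolt; interior L_c = 112 − 33 = 79, R_n = 453.6 kN/bolt. φR_n = 0.75 × (2×268.38 + 4×453.6) = 1763.4 kN.
Tension yield (gross): A_g = 262×14 = 3668 mm². φR_n = 0.90 × 345 × 3668 = 1138.9 kN.
Block shear: shear path 2×[52+2×112] = 2×276 mm, A_gv = 7728, A_nv = 2×(276 − 2.5×35)×14 = 5278 mm²; tension across gage: (118 − 1×35)×14 = 1162 mm². R_n = min(0.6×450×5278, 0.6×345×7728) + 1.0×450×1162 = min(1425.1, 1599.7) + 522.9 = 1948 kN. φR_n = 0.75 × 1948 = 1461.0 kN.
Tension rupture (net): A_n = (262 − 2×35)×14 = 2688 mm² (U = 1.0, A_e = A_n). φR_n = 0.75 × 450 × 2688 = 907.2 kN.
Governing: min(1841.7, 1763.4, 1138.9, 1461.0, 907.2) = 907.2 kN → net-section rupture.

907.2 kN (net-section rupture governs)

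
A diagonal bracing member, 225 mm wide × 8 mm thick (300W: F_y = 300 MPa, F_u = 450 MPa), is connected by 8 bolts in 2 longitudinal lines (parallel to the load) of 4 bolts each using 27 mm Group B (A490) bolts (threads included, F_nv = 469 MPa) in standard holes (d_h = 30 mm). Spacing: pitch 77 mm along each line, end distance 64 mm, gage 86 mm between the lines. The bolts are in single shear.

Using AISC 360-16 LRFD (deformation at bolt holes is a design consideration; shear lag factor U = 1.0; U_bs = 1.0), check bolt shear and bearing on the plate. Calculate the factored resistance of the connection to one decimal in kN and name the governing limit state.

1231.2 kN (bearing governs)

Bolt shear: A_b = π(27)²/4 = 572.56 mm². φR_n = 0.75 × 469 × 572.56 × 8 × 1 = 1611.2 kN.
Bearing (8 mm plate, F_u = 450 MPa): end bolts L_c = 64 − 30/2 = 49, R_n = min(1.2×49×8×450, 2.4×27×8×450) = 211.68 kN/bolt; interior L_c = 77 − 30 = 47, R_n = 203.04 kN/bolt. φR_n = 0.75 × (2×211.68 + 6×203.04) = 1231.2 kN.
Governing: min(1611.2, 1231.2) = 1231.2 kN → bearing.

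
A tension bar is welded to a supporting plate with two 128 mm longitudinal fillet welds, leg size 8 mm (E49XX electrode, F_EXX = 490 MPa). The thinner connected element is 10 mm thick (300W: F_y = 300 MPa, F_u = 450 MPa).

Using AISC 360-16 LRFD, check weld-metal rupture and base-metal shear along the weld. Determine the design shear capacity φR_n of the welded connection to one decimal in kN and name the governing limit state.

Weld metal: throat = 0.707×8 = 5.656 mm, L = 2×128 = 256 mm. φR_n = 0.75 × 0.6 × 490 × 5.656 × 256 = 319.3 kN.
Base metal shear (10 mm plate): yield φR_n = 1.0×0.6×300×10×256 = 460.8 kN; rupture φR_n = 0.75×0.6×450×10×256 = 518.4 kN; take 460.8 kN (yield).
Governing: min(319.3, 460.8) = 319.3 kN → weld metal.

319.3 kN (weld metal governs)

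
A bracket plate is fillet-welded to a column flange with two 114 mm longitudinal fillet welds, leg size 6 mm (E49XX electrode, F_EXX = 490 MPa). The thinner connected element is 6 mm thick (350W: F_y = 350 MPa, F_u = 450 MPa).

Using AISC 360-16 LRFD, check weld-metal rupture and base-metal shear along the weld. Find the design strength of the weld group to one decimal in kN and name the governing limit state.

213.3 kN (weld metal governs)

Weld metal: throat = 0.707×6 = 4.242 mm, L = 2×114 = 228 mm. φR_n = 0.75 × 0.6 × 490 × 4.242 × 228 = 213.3 kN.
Base metal shear (6 mm plate): yield φR_n = 1.0×0.6×350×6×228 = 287.3 kN; rupture φR_n = 0.75×0.6×450×6×228 = 277.0 kN; take 277.0 kN (rupture).
Governing: min(213.3, 277.0) = 213.3 kN → weld metal.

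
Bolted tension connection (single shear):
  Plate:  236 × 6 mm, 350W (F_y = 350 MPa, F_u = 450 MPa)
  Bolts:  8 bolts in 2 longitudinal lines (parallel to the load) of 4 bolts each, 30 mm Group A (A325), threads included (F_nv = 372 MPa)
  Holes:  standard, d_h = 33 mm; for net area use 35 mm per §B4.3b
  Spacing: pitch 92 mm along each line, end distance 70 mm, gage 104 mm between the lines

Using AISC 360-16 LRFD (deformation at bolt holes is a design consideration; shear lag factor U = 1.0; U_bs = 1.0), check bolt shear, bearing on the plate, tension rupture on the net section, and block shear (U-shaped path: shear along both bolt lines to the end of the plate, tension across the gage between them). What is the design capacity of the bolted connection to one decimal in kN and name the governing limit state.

336.2 kN (net-section rupture governs)

Bolt shear: A_b = π(30)²/4 = 706.86 mm². φR_n = 0.75 × 372 × 706.86 × 8 × 1 = 1577.7 kN.
Bearing (6 mm plate, F_u = 450 MPa): end bolts L_c = 70 − 33/2 = 53.5, R_n = min(1.2×53.5×6×450, 2.4×30×6×450) = 173.34 kN/bolt; interior L_c = 92 − 33 = 59, R_n = 191.16 kN/bolt. φR_n = 0.75 × (2×173.34 + 6×191.16) = 1120.2 kN.
Tension rupture (net): A_n = (236 − 2×35)×6 = 996 mm² (U = 1.0, A_e = A_n). φR_n = 0.75 × 450 × 996 = 336.2 kN.
Block shear: shear path 2×[70+3×92] = 2×346 mm, A_gv = 4152, A_nv = 2×(346 − 3.5×35)×6 = 2682 mm²; tension across gage: (104 − 1×35)×6 = 414 mm². R_n = min(0.6×450×2682, 0.6×350×4152) + 1.0×450×414 = min(724.14, 871.92) + 186.3 = 910.44 kN. φR_n = 0.75 × 910.44 = 682.8 kN.
Governing: min(1577.7, 1120.2, 336.2, 682.8) = 336.2 kN → net-section rupture.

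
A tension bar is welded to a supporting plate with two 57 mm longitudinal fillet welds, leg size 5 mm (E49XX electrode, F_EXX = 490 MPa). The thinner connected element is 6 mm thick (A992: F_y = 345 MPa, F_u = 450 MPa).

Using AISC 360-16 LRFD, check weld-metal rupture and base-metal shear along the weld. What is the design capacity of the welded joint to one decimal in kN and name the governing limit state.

Weld metal: throat = 0.707×5 = 3.535 mm, L = 2×57 = 114 mm. φR_n = 0.75 × 0.6 × 490 × 3.535 × 114 = 88.9 kN.
Base metal shear (6 mm plate): yield φR_n = 1.0×0.6×345×6×114 = 141.6 kN; rupture φR_n = 0.75×0.6×450×6×114 = 138.5 kN; take 138.5 kN (rupture).
Governing: min(88.9, 138.5) = 88.9 kN → weld metal.

88.9 kN (weld metal governs)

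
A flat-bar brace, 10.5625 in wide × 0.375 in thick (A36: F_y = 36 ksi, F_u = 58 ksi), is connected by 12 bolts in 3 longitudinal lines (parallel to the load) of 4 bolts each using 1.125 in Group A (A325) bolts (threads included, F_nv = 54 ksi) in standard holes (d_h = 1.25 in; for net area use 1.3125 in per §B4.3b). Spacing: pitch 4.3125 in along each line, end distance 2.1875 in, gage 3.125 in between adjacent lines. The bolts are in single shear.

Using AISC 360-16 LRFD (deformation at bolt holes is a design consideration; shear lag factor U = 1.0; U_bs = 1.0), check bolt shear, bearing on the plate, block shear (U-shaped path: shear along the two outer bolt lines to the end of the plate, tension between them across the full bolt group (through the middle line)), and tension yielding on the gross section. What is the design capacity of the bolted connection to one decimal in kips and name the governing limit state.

128.3 kips (gross-section yield governs)

Bolt shear: A_b = π(1.125)²/4 = 0.99402 in². φR_n = 0.75 × 54 × 0.99402 × 12 × 1 = 483.1 kips.
Bearing (0.375 in plate, F_u = 58 ksi): end bolts L_c = 2.1875 − 1.25/2 = 1.5625, R_n = min(1.2×1.5625×0.375×58, 2.4×1.125×0.375×58) = 40.781 kips/bolt; interior L_c = 4.3125 − 1.25 = 3.0625, R_n = 58.725 kips/bolt. φR_n = 0.75 × (3×40.781 + 9×58.725) = 488.2 kips.
Block shear: shear path 2×[2.1875+3×4.3125] = 2×15.125 in, A_gv = 11.344, A_nv = 2×(15.125 − 3.5×1.3125)×0.375 = 7.8984 in²; tension across gage: (6.25 − 2×1.3125)×0.375 = 1.3594 in². R_n = min(0.6×58×7.8984, 0.6×36×11.344) + 1.0×58×1.3594 = min(274.86, 245.03) + 78.845 = 323.88 kips. φR_n = 0.75 × 323.88 = 242.9 kips.
Tension yield (gross): A_g = 10.5625×0.375 = 3.9609 in². φR_n = 0.90 × 36 × 3.9609 = 128.3 kips.
Governing: min(483.1, 488.2, 242.9, 128.3) = 128.3 kips → gross-section yield.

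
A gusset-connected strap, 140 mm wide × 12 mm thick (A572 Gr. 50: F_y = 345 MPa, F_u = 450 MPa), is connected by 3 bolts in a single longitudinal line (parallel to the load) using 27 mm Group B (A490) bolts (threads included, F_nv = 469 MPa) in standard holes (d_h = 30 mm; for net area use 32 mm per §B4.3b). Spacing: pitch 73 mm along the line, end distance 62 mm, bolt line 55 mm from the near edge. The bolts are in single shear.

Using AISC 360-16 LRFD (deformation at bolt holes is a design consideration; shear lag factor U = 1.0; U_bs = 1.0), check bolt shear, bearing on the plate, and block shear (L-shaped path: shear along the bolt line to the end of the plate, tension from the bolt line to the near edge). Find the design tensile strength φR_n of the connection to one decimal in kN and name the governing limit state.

469.0 kN (block shear governs)

Bolt shear: A_b = π(27)²/4 = 572.56 mm². φR_n = 0.75 × 469 × 572.56 × 3 × 1 = 604.2 kN.
Bearing (12 mm plate, F_u = 450 MPa): end bolts L_c = 62 − 30/2 = 47, R_n = min(1.2×47×12×450, 2.4×27×12×450) = 304.56 kN/bolt; interior L_c = 73 − 30 = 43, R_n = 278.64 kN/bolt. φR_n = 0.75 × (1×304.56 + 2×278.64) = 646.4 kN.
Block shear: shear path 1×[62+2×73] = 1×208 mm, A_gv = 2496, A_nv = 1×(208 − 2.5×32)×12 = 1536 mm²; tension to near edge: (55 − 0.5×32)×12 = 468 mm². R_n = min(0.6×450×1536, 0.6×345×2496) + 1.0×450×468 = min(414.72, 516.67) + 210.6 = 625.32 kN. φR_n = 0.75 × 625.32 = 469.0 kN.
Governing: min(604.2, 646.4, 469.0) = 469.0 kN → block shear.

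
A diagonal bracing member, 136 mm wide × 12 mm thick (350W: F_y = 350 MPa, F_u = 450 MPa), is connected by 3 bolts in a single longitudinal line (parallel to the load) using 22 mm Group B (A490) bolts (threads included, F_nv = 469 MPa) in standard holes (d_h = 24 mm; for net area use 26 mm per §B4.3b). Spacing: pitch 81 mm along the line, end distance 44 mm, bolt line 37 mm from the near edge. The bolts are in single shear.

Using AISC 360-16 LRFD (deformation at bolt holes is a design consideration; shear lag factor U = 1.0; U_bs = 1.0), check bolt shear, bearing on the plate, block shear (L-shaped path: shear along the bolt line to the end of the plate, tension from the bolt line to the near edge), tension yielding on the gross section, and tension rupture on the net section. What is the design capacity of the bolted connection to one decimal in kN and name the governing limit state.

Bolt shear: A_b = π(22)²/4 = 380.13 mm². φR_n = 0.75 × 469 × 380.13 × 3 × 1 = 401.1 kN.
Bearing (12 mm plate, F_u = 450 MPa): end bolts L_c = 44 − 24/2 = 32, R_n = min(1.2×32×12×450, 2.4×22×12×450) = 207.36 kN/bolt; interior L_c = 81 − 24 = 57, R_n = 285.12 kN/bolt. φR_n = 0.75 × (1×207.36 + 2×285.12) = 583.2 kN.
Block shear: shear path 1×[44+2×81] = 1×206 mm, A_gv = 2472, A_nv = 1×(206 − 2.5×26)×12 = 1692 mm²; tension to near edge: (37 − 0.5×26)×12 = 288 mm². R_n = min(0.6×450×1692, 0.6×350×2472) + 1.0×450×288 = min(456.84, 519.12) + 129.6 = 586.44 kN. φR_n = 0.75 × 586.44 = 439.8 kN.
Tension yield (gross): A_g = 136×12 = 1632 mm². φR_n = 0.90 × 350 × 1632 = 514.1 kN.
Tension rupture (net): A_n = (136 − 1×26)×12 = 1320 mm² (U = 1.0, A_e = A_n). φR_n = 0.75 × 450 × 1320 = 445.5 kN.
Governing: min(401.1, 583.2, 439.8, 514.1, 445.5) = 401.1 kN → bolt shear.

401.1 kN (bolt shear governs)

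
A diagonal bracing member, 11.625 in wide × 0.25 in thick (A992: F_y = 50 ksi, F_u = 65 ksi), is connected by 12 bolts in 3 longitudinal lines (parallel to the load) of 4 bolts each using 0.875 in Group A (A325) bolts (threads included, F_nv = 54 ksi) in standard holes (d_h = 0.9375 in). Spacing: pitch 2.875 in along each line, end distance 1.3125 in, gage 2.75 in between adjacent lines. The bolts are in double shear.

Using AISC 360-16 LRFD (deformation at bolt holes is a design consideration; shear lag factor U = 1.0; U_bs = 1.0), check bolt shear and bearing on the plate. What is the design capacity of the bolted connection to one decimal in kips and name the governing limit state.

267.4 kips (bearing governs)

Bolt shear: A_b = π(0.875)²/4 = 0.60132 in². φR_n = 0.75 × 54 × 0.60132 × 12 × 2 = 584.5 kips.
Bearing (0.25 in plate, F_u = 65 ksi): end bolts L_c = 1.3125 − 0.9375/2 = 0.84375, R_n = min(1.2×0.84375×0.25×65, 2.4×0.875×0.25×65) = 16.453 kips/bolt; interior L_c = 2.875 − 0.9375 = 1.9375, R_n = 34.125 kips/bolt. φR_n = 0.75 × (3×16.453 + 9×34.125) = 267.4 kips.
Governing: min(584.5, 267.4) = 267.4 kips → bearing.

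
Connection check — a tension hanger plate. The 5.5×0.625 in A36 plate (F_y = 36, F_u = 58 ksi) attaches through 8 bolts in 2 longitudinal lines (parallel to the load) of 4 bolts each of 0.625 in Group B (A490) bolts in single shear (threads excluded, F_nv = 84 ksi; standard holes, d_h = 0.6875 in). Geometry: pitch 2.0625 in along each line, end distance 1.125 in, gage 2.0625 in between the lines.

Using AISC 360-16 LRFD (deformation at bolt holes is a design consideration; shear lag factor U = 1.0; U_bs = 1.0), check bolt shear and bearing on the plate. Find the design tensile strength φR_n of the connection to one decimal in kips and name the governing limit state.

Bolt shear: A_b = π(0.625)²/4 = 0.3068 in². φR_n = 0.75 × 84 × 0.3068 × 8 × 1 = 154.6 kips.
Bearing (0.625 in plate, F_u = 58 ksi): end bolts L_c = 1.125 − 0.6875/2 = 0.78125, R_n = min(1.2×0.78125×0.625×58, 2.4×0.625×0.625×58) = 33.984 kips/bolt; interior L_c = 2.0625 − 0.6875 = 1.375, R_n = 54.375 kips/bolt. φR_n = 0.75 × (2×33.984 + 6×54.375) = 295.7 kips.
Governing: min(154.6, 295.7) = 154.6 kips → bolt shear.

154.6 kips (bolt shear governs)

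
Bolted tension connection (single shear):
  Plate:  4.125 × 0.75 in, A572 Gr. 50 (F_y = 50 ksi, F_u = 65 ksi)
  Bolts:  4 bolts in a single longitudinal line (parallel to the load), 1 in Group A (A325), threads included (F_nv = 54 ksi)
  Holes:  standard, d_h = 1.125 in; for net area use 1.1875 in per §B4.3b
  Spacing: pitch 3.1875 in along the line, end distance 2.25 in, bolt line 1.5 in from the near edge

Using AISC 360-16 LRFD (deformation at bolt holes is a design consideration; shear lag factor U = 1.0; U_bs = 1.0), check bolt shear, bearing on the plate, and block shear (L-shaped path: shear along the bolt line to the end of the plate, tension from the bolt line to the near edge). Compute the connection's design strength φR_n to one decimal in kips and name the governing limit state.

Bolt shear: A_b = π(1)²/4 = 0.7854 in². φR_n = 0.75 × 54 × 0.7854 × 4 × 1 = 127.2 kips.
Bearing (0.75 in plate, F_u = 65 ksi): end bolts L_c = 2.25 − 1.125/2 = 1.6875, R_n = min(1.2×1.6875×0.75×65, 2.4×1×0.75×65) = 98.719 kips/bolt; interior L_c = 3.1875 − 1.125 = 2.0625, R_n = 117 kips/bolt. φR_n = 0.75 × (1×98.719 + 3×117) = 337.3 kips.
Block shear: shear path 1×[2.25+3×3.1875] = 1×11.8125 in, A_gv = 8.8594, A_nv = 1×(11.8125 − 3.5×1.1875)×0.75 = 5.7422 in²; tension to near edge: (1.5 − 0.5×1.1875)×0.75 = 0.67969 in². R_n = min(0.6×65×5.7422, 0.6×50×8.8594) + 1.0×65×0.67969 = min(223.95, 265.78) + 44.18 = 268.13 kips. φR_n = 0.75 × 268.13 = 201.1 kips.
Governing: min(127.2, 337.3, 201.1) = 127.2 kips → bolt shear.

127.2 kips (bolt shear governs)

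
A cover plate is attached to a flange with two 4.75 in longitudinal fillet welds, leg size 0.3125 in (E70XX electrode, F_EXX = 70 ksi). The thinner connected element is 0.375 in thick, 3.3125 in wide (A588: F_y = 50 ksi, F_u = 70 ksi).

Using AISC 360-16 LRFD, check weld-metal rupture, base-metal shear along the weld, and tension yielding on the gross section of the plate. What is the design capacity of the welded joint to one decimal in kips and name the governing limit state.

55.9 kips (gross-section yield governs)

Weld metal: throat = 0.707×0.3125 = 0.22094 in, L = 2×4.75 = 9.5 in. φR_n = 0.75 × 0.6 × 70 × 0.22094 × 9.5 = 66.1 kips.
Base metal shear (0.375 in plate): yield φR_n = 1.0×0.6×50×0.375×9.5 = 106.9 kips; rupture φR_n = 0.75×0.6×70×0.375×9.5 = 112.2 kips; take 106.9 kips (yield).
Tension yield (gross): A_g = 3.3125×0.375 = 1.2422 in². φR_n = 0.90 × 50 × 1.2422 = 55.9 kips.
Governing: min(66.1, 106.9, 55.9) = 55.9 kips → gross-section yield.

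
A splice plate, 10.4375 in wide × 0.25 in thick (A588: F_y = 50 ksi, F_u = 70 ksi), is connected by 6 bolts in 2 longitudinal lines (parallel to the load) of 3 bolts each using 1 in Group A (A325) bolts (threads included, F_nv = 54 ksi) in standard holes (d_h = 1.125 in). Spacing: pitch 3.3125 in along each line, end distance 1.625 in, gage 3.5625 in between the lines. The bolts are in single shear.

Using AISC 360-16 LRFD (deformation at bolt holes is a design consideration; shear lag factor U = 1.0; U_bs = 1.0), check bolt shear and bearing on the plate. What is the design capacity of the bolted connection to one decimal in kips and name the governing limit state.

Bolt shear: A_b = π(1)²/4 = 0.7854 in². φR_n = 0.75 × 54 × 0.7854 × 6 × 1 = 190.9 kips.
Bearing (0.25 in plate, F_u = 70 ksi): end bolts L_c = 1.625 − 1.125/2 = 1.0625, R_n = min(1.2×1.0625×0.25×70, 2.4×1×0.25×70) = 22.313 kips/bolt; interior L_c = 3.3125 − 1.125 = 2.1875, R_n = 42 kips/bolt. φR_n = 0.75 × (2×22.313 + 4×42) = 159.5 kips.
Governing: min(190.9, 159.5) = 159.5 kips → bearing.

159.5 kips (bearing governs)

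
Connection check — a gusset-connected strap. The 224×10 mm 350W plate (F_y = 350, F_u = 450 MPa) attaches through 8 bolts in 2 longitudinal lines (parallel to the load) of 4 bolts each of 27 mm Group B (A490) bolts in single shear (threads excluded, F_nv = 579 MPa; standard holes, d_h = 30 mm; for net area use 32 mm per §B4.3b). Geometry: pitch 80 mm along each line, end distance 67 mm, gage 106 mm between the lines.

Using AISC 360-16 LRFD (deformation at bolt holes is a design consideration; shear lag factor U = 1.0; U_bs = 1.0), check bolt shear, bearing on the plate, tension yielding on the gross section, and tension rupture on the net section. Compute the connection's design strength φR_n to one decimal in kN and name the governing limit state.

540.0 kN (net-section rupture governs)

Bolt shear: A_b = π(27)²/4 = 572.56 mm². φR_n = 0.75 × 579 × 572.56 × 8 × 1 = 1989.1 kN.
Bearing (10 mm plate, F_u = 450 MPa): end bolts L_c = 67 − 30/2 = 52, R_n = min(1.2×52×10×450, 2.4×27×10×450) = 280.8 kN/bolt; interior L_c = 80 − 30 = 50, R_n = 270 kN/bolt. φR_n = 0.75 × (2×280.8 + 6×270) = 1636.2 kN.
Tension yield (gross): A_g = 224×10 = 2240 mm². φR_n = 0.90 × 350 × 2240 = 705.6 kN.
Tension rupture (net): A_n = (224 − 2×32)×10 = 1600 mm² (U = 1.0, A_e = A_n). φR_n = 0.75 × 450 × 1600 = 540.0 kN.
Governing: min(1989.1, 1636.2, 705.6, 540.0) = 540.0 kN → net-section rupture.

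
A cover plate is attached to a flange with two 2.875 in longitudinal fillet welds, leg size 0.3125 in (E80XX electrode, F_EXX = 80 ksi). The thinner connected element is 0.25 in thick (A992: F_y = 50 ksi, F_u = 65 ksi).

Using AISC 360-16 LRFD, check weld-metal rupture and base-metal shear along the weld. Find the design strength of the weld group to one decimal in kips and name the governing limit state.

42.0 kips (base-metal shear governs)

Weld metal: throat = 0.707×0.3125 = 0.22094 in, L = 2×2.875 = 5.75 in. φR_n = 0.75 × 0.6 × 80 × 0.22094 × 5.75 = 45.7 kips.
Base metal shear (0.25 in plate): yield φR_n = 1.0×0.6×50×0.25×5.75 = 43.1 kips; rupture φR_n = 0.75×0.6×65×0.25×5.75 = 42.0 kips; take 42.0 kips (rupture).
Governing: min(45.7, 42.0) = 42.0 kips → base-metal shear.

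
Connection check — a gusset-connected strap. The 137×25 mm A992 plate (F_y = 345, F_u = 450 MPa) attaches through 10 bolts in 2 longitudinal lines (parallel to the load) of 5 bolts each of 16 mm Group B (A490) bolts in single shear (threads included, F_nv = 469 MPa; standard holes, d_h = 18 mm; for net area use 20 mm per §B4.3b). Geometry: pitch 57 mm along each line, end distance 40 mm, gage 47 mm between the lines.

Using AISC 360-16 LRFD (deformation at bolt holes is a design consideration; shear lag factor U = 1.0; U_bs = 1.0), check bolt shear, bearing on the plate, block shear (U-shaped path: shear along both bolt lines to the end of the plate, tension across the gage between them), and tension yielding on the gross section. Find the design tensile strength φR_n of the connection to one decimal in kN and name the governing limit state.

Bolt shear: A_b = π(16)²/4 = 201.06 mm². φR_n = 0.75 × 469 × 201.06 × 10 × 1 = 707.2 kN.
Bearing (25 mm plate, F_u = 450 MPa): end bolts L_c = 40 − 18/2 = 31, R_n = min(1.2×31×25×450, 2.4×16×25×450) = 418.5 kN/bolt; interior L_c = 57 − 18 = 39, R_n = 432 kN/bolt. φR_n = 0.75 × (2×418.5 + 8×432) = 3219.8 kN.
Block shear: shear path 2×[40+4×57] = 2×268 mm, A_gv = 13400, A_nv = 2×(268 − 4.5×20)×25 = 8900 mm²; tension across gage: (47 − 1×20)×25 = 675 mm². R_n = min(0.6×450×8900, 0.6×345×13400) + 1.0×450×675 = min(2403, 2773.8) + 303.75 = 2706.8 kN. φR_n = 0.75 × 2706.8 = 2030.1 kN.
Tension yield (gross): A_g = 137×25 = 3425 mm². φR_n = 0.90 × 345 × 3425 = 1063.5 kN.
Governing: min(707.2, 3219.8, 2030.1, 1063.5) = 707.2 kN → bolt shear.

707.2 kN (bolt shear governs)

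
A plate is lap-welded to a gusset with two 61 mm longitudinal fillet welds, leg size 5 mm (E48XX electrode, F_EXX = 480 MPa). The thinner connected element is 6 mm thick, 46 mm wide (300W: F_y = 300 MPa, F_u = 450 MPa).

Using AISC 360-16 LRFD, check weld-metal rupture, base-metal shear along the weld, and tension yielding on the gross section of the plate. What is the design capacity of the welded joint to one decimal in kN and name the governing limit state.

74.5 kN (gross-section yield governs)

Weld metal: throat = 0.707×5 = 3.535 mm, L = 2×61 = 122 mm. φR_n = 0.75 × 0.6 × 480 × 3.535 × 122 = 93.2 kN.
Base metal shear (6 mm plate): yield φR_n = 1.0×0.6×300×6×122 = 131.8 kN; rupture φR_n = 0.75×0.6×450×6×122 = 148.2 kN; take 131.8 kN (yield).
Tension yield (gross): A_g = 46×6 = 276 mm². φR_n = 0.90 × 300 × 276 = 74.5 kN.
Governing: min(93.2, 131.8, 74.5) = 74.5 kN → gross-section yield.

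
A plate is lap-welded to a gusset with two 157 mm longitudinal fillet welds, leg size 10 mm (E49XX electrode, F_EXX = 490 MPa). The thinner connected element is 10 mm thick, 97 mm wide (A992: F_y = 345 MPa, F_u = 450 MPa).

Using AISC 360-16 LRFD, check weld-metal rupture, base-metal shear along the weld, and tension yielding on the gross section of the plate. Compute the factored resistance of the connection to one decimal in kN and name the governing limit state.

301.2 kN (gross-section yield governs)

Weld metal: throat = 0.707×10 = 7.07 mm, L = 2×157 = 314 mm. φR_n = 0.75 × 0.6 × 490 × 7.07 × 314 = 489.5 kN.
Base metal shear (10 mm plate): yield φR_n = 1.0×0.6×345×10×314 = 650.0 kN; rupture φR_n = 0.75×0.6×450×10×314 = 635.9 kN; take 635.9 kN (rupture).
Tension yield (gross): A_g = 97×10 = 970 mm². φR_n = 0.90 × 345 × 970 = 301.2 kN.
Governing: min(489.5, 635.9, 301.2) = 301.2 kN → gross-section yield.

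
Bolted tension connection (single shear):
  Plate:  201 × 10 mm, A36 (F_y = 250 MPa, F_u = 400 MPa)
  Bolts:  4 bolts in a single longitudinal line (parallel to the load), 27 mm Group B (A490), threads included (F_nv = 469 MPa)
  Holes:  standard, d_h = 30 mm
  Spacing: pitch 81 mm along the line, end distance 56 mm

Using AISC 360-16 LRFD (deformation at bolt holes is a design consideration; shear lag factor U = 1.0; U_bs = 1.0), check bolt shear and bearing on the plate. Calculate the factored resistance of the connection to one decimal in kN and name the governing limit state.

698.4 kN (bearing governs)

Bolt shear: A_b = π(27)²/4 = 572.56 mm². φR_n = 0.75 × 469 × 572.56 × 4 × 1 = 805.6 kN.
Bearing (10 mm plate, F_u = 400 MPa): end bolts L_c = 56 − 30/2 = 41, R_n = min(1.2×41×10×400, 2.4×27×10×400) = 196.8 kN/bolt; interior L_c = 81 − 30 = 51, R_n = 244.8 kN/bolt. φR_n = 0.75 × (1×196.8 + 3×244.8) = 698.4 kN.
Governing: min(805.6, 698.4) = 698.4 kN → bearing.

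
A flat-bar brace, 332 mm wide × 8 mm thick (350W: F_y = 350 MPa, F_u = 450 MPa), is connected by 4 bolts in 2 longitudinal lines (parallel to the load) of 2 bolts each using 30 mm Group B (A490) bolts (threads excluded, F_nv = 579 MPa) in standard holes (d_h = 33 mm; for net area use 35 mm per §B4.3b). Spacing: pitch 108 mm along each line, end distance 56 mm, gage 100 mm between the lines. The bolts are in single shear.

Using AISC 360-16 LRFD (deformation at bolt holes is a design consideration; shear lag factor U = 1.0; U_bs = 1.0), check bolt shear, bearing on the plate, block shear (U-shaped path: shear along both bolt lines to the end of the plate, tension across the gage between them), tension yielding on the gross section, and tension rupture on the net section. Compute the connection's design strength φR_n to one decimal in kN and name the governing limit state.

536.8 kN (block shear governs)

Bolt shear: A_b = π(30)²/4 = 706.86 mm². φR_n = 0.75 × 579 × 706.86 × 4 × 1 = 1227.8 kN.
Bearing (8 mm plate, F_u = 450 MPa): end bolts L_c = 56 − 33/2 = 39.5, R_n = min(1.2×39.5×8×450, 2.4×30×8×450) = 170.64 kN/bolt; interior L_c = 108 − 33 = 75, R_n = 259.2 kN/bolt. φR_n = 0.75 × (2×170.64 + 2×259.2) = 644.8 kN.
Block shear: shear path 2×[56+1×108] = 2×164 mm, A_gv = 2624, A_nv = 2×(164 − 1.5×35)×8 = 1784 mm²; tension across gage: (100 − 1×35)×8 = 520 mm². R_n = min(0.6×450×1784, 0.6×350×2624) + 1.0×450×520 = min(481.68, 551.04) + 234 = 715.68 kN. φR_n = 0.75 × 715.68 = 536.8 kN.
Tension yield (gross): A_g = 332×8 = 2656 mm². φR_n = 0.90 × 350 × 2656 = 836.6 kN.
Tension rupture (net): A_n = (332 − 2×35)×8 = 2096 mm² (U = 1.0, A_e = A_n). φR_n = 0.75 × 450 × 2096 = 707.4 kN.
Governing: min(1227.8, 644.8, 536.8, 836.6, 707.4) = 536.8 kN → block shear.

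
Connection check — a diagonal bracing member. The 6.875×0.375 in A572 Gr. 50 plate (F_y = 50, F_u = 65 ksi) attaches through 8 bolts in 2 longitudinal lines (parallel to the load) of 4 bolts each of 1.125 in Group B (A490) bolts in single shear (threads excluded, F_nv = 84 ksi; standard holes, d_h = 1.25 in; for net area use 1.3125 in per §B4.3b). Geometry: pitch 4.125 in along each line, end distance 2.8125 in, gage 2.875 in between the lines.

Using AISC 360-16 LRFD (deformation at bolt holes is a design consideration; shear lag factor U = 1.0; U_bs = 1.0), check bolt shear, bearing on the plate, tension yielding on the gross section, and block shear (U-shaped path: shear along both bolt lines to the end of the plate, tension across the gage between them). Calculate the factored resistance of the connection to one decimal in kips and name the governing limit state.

Bolt shear: A_b = π(1.125)²/4 = 0.99402 in². φR_n = 0.75 × 84 × 0.99402 × 8 × 1 = 501.0 kips.
Bearing (0.375 in plate, F_u = 65 ksi): end bolts L_c = 2.8125 − 1.25/2 = 2.1875, R_n = min(1.2×2.1875×0.375×65, 2.4×1.125×0.375×65) = 63.984 kips/bolt; interior L_c = 4.125 − 1.25 = 2.875, R_n = 65.813 kips/bolt. φR_n = 0.75 × (2×63.984 + 6×65.813) = 392.1 kips.
Tension yield (gross): A_g = 6.875×0.375 = 2.5781 in². φR_n = 0.90 × 50 × 2.5781 = 116.0 kips.
Block shear: shear path 2×[2.8125+3×4.125] = 2×15.1875 in, A_gv = 11.391, A_nv = 2×(15.1875 − 3.5×1.3125)×0.375 = 7.9453 in²; tension across gage: (2.875 − 1×1.3125)×0.375 = 0.58594 in². R_n = min(0.6×65×7.9453, 0.6×50×11.391) + 1.0×65×0.58594 = min(309.87, 341.73) + 38.086 = 347.96 kips. φR_n = 0.75 × 347.96 = 261.0 kips.
Governing: min(501.0, 392.1, 116.0, 261.0) = 116.0 kips → gross-section yield.

116.0 kips (gross-section yield governs)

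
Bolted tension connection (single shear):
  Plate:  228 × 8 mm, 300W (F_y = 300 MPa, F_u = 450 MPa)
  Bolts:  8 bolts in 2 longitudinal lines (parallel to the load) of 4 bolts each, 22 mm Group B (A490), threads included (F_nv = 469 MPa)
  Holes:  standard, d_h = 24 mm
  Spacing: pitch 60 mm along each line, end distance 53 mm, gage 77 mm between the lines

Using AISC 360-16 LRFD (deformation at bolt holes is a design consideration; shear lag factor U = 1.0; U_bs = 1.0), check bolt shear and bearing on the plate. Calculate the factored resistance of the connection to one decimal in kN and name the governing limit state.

965.5 kN (bearing governs)

Bolt shear: A_b = π(22)²/4 = 380.13 mm². φR_n = 0.75 × 469 × 380.13 × 8 × 1 = 1069.7 kN.
Bearing (8 mm plate, F_u = 450 MPa): end bolts L_c = 53 − 24/2 = 41, R_n = min(1.2×41×8×450, 2.4×22×8×450) = 177.12 kN/bolt; interior L_c = 60 − 24 = 36, R_n = 155.52 kN/bolt. φR_n = 0.75 × (2×177.12 + 6×155.52) = 965.5 kN.
Governing: min(1069.7, 965.5) = 965.5 kN → bearing.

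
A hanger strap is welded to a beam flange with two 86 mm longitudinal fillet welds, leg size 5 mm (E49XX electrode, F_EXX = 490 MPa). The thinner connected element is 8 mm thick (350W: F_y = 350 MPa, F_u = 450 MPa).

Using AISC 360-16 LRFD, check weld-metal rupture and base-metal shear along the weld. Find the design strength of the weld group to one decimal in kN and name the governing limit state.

Weld metal: throat = 0.707×5 = 3.535 mm, L = 2×86 = 172 mm. φR_n = 0.75 × 0.6 × 490 × 3.535 × 172 = 134.1 kN.
Base metal shear (8 mm plate): yield φR_n = 1.0×0.6×350×8×172 = 289.0 kN; rupture φR_n = 0.75×0.6×450×8×172 = 278.6 kN; take 278.6 kN (rupture).
Governing: min(134.1, 278.6) = 134.1 kN → weld metal.

134.1 kN (weld metal governs)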